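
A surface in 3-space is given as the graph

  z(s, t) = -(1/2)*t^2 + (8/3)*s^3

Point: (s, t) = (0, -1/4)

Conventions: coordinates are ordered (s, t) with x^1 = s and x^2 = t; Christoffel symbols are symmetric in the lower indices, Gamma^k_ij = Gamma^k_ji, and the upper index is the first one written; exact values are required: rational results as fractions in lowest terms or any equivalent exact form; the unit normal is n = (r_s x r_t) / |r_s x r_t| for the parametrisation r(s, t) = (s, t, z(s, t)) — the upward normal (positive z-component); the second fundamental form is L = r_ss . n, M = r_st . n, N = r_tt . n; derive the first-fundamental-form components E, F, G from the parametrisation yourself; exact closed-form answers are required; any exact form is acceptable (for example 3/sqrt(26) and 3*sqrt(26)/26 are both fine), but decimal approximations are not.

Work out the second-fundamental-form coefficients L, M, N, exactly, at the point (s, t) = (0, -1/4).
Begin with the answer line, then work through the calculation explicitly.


Answer: L = 0, M = 0, N = -4*sqrt(17)/17

z_s = 0, z_t = 1/4, z_ss = 0, z_st = 0, z_tt = -1
E = 1, F = 0, G = 17/16; answer radicand W^2 = 17/16
unnormalised second-form numerators: l = 0, m = 0, n = -1; L = l/sqrt(17/16), and similarly M = m/sqrt(W^2), N = n/sqrt(W^2)


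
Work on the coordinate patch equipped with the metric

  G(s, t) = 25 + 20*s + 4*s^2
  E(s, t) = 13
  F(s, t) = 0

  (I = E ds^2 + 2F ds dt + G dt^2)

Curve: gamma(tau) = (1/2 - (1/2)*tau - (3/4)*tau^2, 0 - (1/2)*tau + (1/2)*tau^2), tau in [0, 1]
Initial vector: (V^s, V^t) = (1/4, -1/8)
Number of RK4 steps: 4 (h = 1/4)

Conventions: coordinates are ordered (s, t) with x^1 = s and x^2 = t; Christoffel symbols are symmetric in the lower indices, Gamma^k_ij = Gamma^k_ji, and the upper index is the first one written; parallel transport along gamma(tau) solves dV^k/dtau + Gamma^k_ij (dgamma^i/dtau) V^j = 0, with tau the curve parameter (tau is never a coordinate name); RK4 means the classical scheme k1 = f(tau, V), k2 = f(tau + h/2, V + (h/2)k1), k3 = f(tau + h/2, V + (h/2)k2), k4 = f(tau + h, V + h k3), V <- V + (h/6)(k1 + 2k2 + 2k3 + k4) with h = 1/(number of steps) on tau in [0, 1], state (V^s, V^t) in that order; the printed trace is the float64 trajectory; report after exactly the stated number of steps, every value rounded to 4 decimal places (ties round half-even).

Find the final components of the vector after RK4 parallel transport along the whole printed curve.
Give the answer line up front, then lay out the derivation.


Answer: V^s = 0.2500, V^t = -0.2143

gamma'(tau) = (-1/2 - (3/2)*tau, -1/2 + tau); f(tau, V)^k = -Gamma^k_ij(gamma(tau)) gamma'^i(tau) V^j; h = 1/4; intermediate values shown to 6 dp
curve data and Christoffel symbols at the stage parameters:
  tau = 0.000000: gamma = (0.500000, 0.000000), gamma' = (-0.500000, -0.500000); Gamma_sss = 0.000000, Gamma_sst = 0.000000, Gamma_stt = -0.923077, Gamma_tss = 0.000000, Gamma_tst = 0.333333, Gamma_ttt = 0.000000
  tau = 0.125000: gamma = (0.425781, -0.054688), gamma' = (-0.687500, -0.375000); Gamma_sss = 0.000000, Gamma_sst = 0.000000, Gamma_stt = -0.900240, Gamma_tss = 0.000000, Gamma_tst = 0.341789, Gamma_ttt = 0.000000
  tau = 0.250000: gamma = (0.328125, -0.093750), gamma' = (-0.875000, -0.250000); Gamma_sss = 0.000000, Gamma_sst = 0.000000, Gamma_stt = -0.870192, Gamma_tss = 0.000000, Gamma_tst = 0.353591, Gamma_ttt = 0.000000
  tau = 0.375000: gamma = (0.207031, -0.117188), gamma' = (-1.062500, -0.125000); Gamma_sss = 0.000000, Gamma_sst = 0.000000, Gamma_stt = -0.832933, Gamma_tss = 0.000000, Gamma_tst = 0.369408, Gamma_ttt = 0.000000
  tau = 0.500000: gamma = (0.062500, -0.125000), gamma' = (-1.250000, 0.000000); Gamma_sss = 0.000000, Gamma_sst = 0.000000, Gamma_stt = -0.788462, Gamma_tss = 0.000000, Gamma_tst = 0.390244, Gamma_ttt = 0.000000
  tau = 0.625000: gamma = (-0.105469, -0.117188), gamma' = (-1.437500, 0.125000); Gamma_sss = 0.000000, Gamma_sst = 0.000000, Gamma_stt = -0.736779, Gamma_tss = 0.000000, Gamma_tst = 0.417618, Gamma_ttt = 0.000000
  tau = 0.750000: gamma = (-0.296875, -0.093750), gamma' = (-1.625000, 0.250000); Gamma_sss = 0.000000, Gamma_sst = 0.000000, Gamma_stt = -0.677885, Gamma_tss = 0.000000, Gamma_tst = 0.453901, Gamma_ttt = 0.000000
  tau = 0.875000: gamma = (-0.511719, -0.054688), gamma' = (-1.812500, 0.375000); Gamma_sss = 0.000000, Gamma_sst = 0.000000, Gamma_stt = -0.611779, Gamma_tss = 0.000000, Gamma_tst = 0.502947, Gamma_ttt = 0.000000
  tau = 1.000000: gamma = (-0.750000, 0.000000), gamma' = (-2.000000, 0.500000); Gamma_sss = 0.000000, Gamma_sst = 0.000000, Gamma_stt = -0.538462, Gamma_tss = 0.000000, Gamma_tst = 0.571429, Gamma_ttt = 0.000000
step 0: V^s = 0.2500, V^t = -0.1250
step 1: k1 = (0.057692, 0.020833), k2 = (0.041320, 0.004206), k3 = (0.042021, 0.003456), k4 = (0.027006, -0.015379); V <- V + (h/6)(k1 + 2k2 + 2k3 + k4): V^s = 0.2605, V^t = -0.1241
step 2: k1 = (0.027005, -0.015381), k2 = (0.013125, -0.037293), k3 = (0.013410, -0.038448), k4 = (0.000000, -0.065242); V <- V + (h/6)(k1 + 2k2 + 2k3 + k4): V^s = 0.2638, V^t = -0.1338
step 3: k1 = (0.000000, -0.065271), k2 = (-0.013075, -0.098996), k3 = (-0.013463, -0.101442), k4 = (-0.026974, -0.146953); V <- V + (h/6)(k1 + 2k2 + 2k3 + k4): V^s = 0.2605, V^t = -0.1594
step 4: k1 = (-0.027005, -0.147093), k2 = (-0.040776, -0.210515), k3 = (-0.042595, -0.217417), k4 = (-0.057536, -0.315614); V <- V + (h/6)(k1 + 2k2 + 2k3 + k4): V^s = 0.2500, V^t = -0.2143


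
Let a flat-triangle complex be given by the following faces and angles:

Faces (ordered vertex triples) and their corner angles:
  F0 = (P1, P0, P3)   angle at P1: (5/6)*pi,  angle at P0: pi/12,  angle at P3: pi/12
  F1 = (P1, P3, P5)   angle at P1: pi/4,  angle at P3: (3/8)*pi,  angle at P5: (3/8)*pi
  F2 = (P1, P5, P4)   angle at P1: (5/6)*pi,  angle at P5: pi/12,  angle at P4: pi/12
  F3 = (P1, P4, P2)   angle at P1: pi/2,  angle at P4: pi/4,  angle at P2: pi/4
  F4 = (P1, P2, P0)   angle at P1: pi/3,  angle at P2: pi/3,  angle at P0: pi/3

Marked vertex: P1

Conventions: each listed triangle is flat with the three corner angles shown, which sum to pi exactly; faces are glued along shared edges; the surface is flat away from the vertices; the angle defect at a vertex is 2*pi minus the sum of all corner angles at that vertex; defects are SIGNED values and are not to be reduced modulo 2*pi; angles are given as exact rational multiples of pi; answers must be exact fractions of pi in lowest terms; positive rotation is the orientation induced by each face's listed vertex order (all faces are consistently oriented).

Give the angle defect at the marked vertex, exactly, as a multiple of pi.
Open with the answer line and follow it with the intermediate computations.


Answer: defect(P1) = (-3/4)*pi

Sum of corner angles at P1: (11/4)*pi
defect = 2*pi - (11/4)*pi


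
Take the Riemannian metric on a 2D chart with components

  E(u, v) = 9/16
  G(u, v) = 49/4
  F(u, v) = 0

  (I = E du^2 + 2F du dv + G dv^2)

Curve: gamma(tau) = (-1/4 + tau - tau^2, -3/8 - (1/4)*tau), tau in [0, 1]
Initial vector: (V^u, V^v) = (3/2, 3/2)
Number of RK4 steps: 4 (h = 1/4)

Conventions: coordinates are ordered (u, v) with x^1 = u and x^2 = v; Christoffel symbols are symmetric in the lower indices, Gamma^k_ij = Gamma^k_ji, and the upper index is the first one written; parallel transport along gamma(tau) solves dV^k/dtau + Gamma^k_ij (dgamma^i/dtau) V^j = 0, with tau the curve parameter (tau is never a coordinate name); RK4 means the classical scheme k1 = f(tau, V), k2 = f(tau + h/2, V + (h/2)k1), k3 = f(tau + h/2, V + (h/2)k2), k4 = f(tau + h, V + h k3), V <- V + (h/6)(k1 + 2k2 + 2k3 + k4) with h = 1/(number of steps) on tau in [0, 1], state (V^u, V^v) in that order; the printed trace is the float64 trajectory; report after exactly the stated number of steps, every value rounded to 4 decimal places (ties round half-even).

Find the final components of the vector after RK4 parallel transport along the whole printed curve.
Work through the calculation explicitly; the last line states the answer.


gamma'(tau) = (1 - 2*tau, -1/4); f(tau, V)^k = -Gamma^k_ij(gamma(tau)) gamma'^i(tau) V^j; h = 1/4; intermediate values shown to 6 dp
curve data and Christoffel symbols at the stage parameters:
  tau = 0.000000: gamma = (-0.250000, -0.375000), gamma' = (1.000000, -0.250000); Gamma_uuu = 0.000000, Gamma_uuv = 0.000000, Gamma_uvv = 0.000000, Gamma_vuu = 0.000000, Gamma_vuv = 0.000000, Gamma_vvv = 0.000000
  tau = 0.125000: gamma = (-0.140625, -0.406250), gamma' = (0.750000, -0.250000); Gamma_uuu = 0.000000, Gamma_uuv = 0.000000, Gamma_uvv = 0.000000, Gamma_vuu = 0.000000, Gamma_vuv = 0.000000, Gamma_vvv = 0.000000
  tau = 0.250000: gamma = (-0.062500, -0.437500), gamma' = (0.500000, -0.250000); Gamma_uuu = 0.000000, Gamma_uuv = 0.000000, Gamma_uvv = 0.000000, Gamma_vuu = 0.000000, Gamma_vuv = 0.000000, Gamma_vvv = 0.000000
  tau = 0.375000: gamma = (-0.015625, -0.468750), gamma' = (0.250000, -0.250000); Gamma_uuu = 0.000000, Gamma_uuv = 0.000000, Gamma_uvv = 0.000000, Gamma_vuu = 0.000000, Gamma_vuv = 0.000000, Gamma_vvv = 0.000000
  tau = 0.500000: gamma = (0.000000, -0.500000), gamma' = (0.000000, -0.250000); Gamma_uuu = 0.000000, Gamma_uuv = 0.000000, Gamma_uvv = 0.000000, Gamma_vuu = 0.000000, Gamma_vuv = 0.000000, Gamma_vvv = 0.000000
  tau = 0.625000: gamma = (-0.015625, -0.531250), gamma' = (-0.250000, -0.250000); Gamma_uuu = 0.000000, Gamma_uuv = 0.000000, Gamma_uvv = 0.000000, Gamma_vuu = 0.000000, Gamma_vuv = 0.000000, Gamma_vvv = 0.000000
  tau = 0.750000: gamma = (-0.062500, -0.562500), gamma' = (-0.500000, -0.250000); Gamma_uuu = 0.000000, Gamma_uuv = 0.000000, Gamma_uvv = 0.000000, Gamma_vuu = 0.000000, Gamma_vuv = 0.000000, Gamma_vvv = 0.000000
  tau = 0.875000: gamma = (-0.140625, -0.593750), gamma' = (-0.750000, -0.250000); Gamma_uuu = 0.000000, Gamma_uuv = 0.000000, Gamma_uvv = 0.000000, Gamma_vuu = 0.000000, Gamma_vuv = 0.000000, Gamma_vvv = 0.000000
  tau = 1.000000: gamma = (-0.250000, -0.625000), gamma' = (-1.000000, -0.250000); Gamma_uuu = 0.000000, Gamma_uuv = 0.000000, Gamma_uvv = 0.000000, Gamma_vuu = 0.000000, Gamma_vuv = 0.000000, Gamma_vvv = 0.000000
step 0: V^u = 1.5000, V^v = 1.5000
step 1: k1 = (0.000000, 0.000000), k2 = (0.000000, 0.000000), k3 = (0.000000, 0.000000), k4 = (0.000000, 0.000000); V <- V + (h/6)(k1 + 2k2 + 2k3 + k4): V^u = 1.5000, V^v = 1.5000
step 2: k1 = (0.000000, 0.000000), k2 = (0.000000, 0.000000), k3 = (0.000000, 0.000000), k4 = (0.000000, 0.000000); V <- V + (h/6)(k1 + 2k2 + 2k3 + k4): V^u = 1.5000, V^v = 1.5000
step 3: k1 = (0.000000, 0.000000), k2 = (0.000000, 0.000000), k3 = (0.000000, 0.000000), k4 = (0.000000, 0.000000); V <- V + (h/6)(k1 + 2k2 + 2k3 + k4): V^u = 1.5000, V^v = 1.5000
step 4: k1 = (0.000000, 0.000000), k2 = (0.000000, 0.000000), k3 = (0.000000, 0.000000), k4 = (0.000000, 0.000000); V <- V + (h/6)(k1 + 2k2 + 2k3 + k4): V^u = 1.5000, V^v = 1.5000

Answer: V^u = 1.5000, V^v = 1.5000


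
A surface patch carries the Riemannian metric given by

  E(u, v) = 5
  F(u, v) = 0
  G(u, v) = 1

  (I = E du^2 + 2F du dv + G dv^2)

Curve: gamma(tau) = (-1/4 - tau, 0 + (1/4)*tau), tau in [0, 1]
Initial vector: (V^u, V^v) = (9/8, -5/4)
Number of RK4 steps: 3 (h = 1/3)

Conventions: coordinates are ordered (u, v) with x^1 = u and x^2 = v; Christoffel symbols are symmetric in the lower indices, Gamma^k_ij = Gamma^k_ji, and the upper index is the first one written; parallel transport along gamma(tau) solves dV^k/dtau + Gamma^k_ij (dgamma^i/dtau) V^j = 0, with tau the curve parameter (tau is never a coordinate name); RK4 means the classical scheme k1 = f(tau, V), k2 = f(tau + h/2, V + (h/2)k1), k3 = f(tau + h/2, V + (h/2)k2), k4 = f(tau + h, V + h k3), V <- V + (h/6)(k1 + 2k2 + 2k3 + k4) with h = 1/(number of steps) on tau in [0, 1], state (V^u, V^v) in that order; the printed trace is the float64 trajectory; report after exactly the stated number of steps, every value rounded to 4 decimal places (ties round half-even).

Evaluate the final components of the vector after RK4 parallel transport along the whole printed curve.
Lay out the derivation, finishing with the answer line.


gamma'(tau) = (-1, 1/4); f(tau, V)^k = -Gamma^k_ij(gamma(tau)) gamma'^i(tau) V^j; h = 1/3; intermediate values shown to 6 dp
curve data and Christoffel symbols at the stage parameters:
  tau = 0.000000: gamma = (-0.250000, 0.000000), gamma' = (-1.000000, 0.250000); Gamma_uuu = 0.000000, Gamma_uuv = 0.000000, Gamma_uvv = 0.000000, Gamma_vuu = 0.000000, Gamma_vuv = 0.000000, Gamma_vvv = 0.000000
  tau = 0.166667: gamma = (-0.416667, 0.041667), gamma' = (-1.000000, 0.250000); Gamma_uuu = 0.000000, Gamma_uuv = 0.000000, Gamma_uvv = 0.000000, Gamma_vuu = 0.000000, Gamma_vuv = 0.000000, Gamma_vvv = 0.000000
  tau = 0.333333: gamma = (-0.583333, 0.083333), gamma' = (-1.000000, 0.250000); Gamma_uuu = 0.000000, Gamma_uuv = 0.000000, Gamma_uvv = 0.000000, Gamma_vuu = 0.000000, Gamma_vuv = 0.000000, Gamma_vvv = 0.000000
  tau = 0.500000: gamma = (-0.750000, 0.125000), gamma' = (-1.000000, 0.250000); Gamma_uuu = 0.000000, Gamma_uuv = 0.000000, Gamma_uvv = 0.000000, Gamma_vuu = 0.000000, Gamma_vuv = 0.000000, Gamma_vvv = 0.000000
  tau = 0.666667: gamma = (-0.916667, 0.166667), gamma' = (-1.000000, 0.250000); Gamma_uuu = 0.000000, Gamma_uuv = 0.000000, Gamma_uvv = 0.000000, Gamma_vuu = 0.000000, Gamma_vuv = 0.000000, Gamma_vvv = 0.000000
  tau = 0.833333: gamma = (-1.083333, 0.208333), gamma' = (-1.000000, 0.250000); Gamma_uuu = 0.000000, Gamma_uuv = 0.000000, Gamma_uvv = 0.000000, Gamma_vuu = 0.000000, Gamma_vuv = 0.000000, Gamma_vvv = 0.000000
  tau = 1.000000: gamma = (-1.250000, 0.250000), gamma' = (-1.000000, 0.250000); Gamma_uuu = 0.000000, Gamma_uuv = 0.000000, Gamma_uvv = 0.000000, Gamma_vuu = 0.000000, Gamma_vuv = 0.000000, Gamma_vvv = 0.000000
step 0: V^u = 1.1250, V^v = -1.2500
step 1: k1 = (0.000000, 0.000000), k2 = (0.000000, 0.000000), k3 = (0.000000, 0.000000), k4 = (0.000000, 0.000000); V <- V + (h/6)(k1 + 2k2 + 2k3 + k4): V^u = 1.1250, V^v = -1.2500
step 2: k1 = (0.000000, 0.000000), k2 = (0.000000, 0.000000), k3 = (0.000000, 0.000000), k4 = (0.000000, 0.000000); V <- V + (h/6)(k1 + 2k2 + 2k3 + k4): V^u = 1.1250, V^v = -1.2500
step 3: k1 = (0.000000, 0.000000), k2 = (0.000000, 0.000000), k3 = (0.000000, 0.000000), k4 = (0.000000, 0.000000); V <- V + (h/6)(k1 + 2k2 + 2k3 + k4): V^u = 1.1250, V^v = -1.2500

Answer: V^u = 1.1250, V^v = -1.2500


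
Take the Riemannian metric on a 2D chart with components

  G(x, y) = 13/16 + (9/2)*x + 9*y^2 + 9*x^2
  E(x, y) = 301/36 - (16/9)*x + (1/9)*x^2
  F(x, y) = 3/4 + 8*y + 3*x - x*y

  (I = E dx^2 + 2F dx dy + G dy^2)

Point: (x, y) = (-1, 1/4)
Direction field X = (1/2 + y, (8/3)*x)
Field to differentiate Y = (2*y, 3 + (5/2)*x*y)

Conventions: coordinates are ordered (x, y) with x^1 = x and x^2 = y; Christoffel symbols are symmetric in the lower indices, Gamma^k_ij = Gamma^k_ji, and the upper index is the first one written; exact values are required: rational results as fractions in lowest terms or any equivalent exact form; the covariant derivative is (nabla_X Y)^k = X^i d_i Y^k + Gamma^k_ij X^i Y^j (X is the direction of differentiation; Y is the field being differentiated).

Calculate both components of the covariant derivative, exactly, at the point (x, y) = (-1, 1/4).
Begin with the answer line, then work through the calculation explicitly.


Answer: (nabla_X Y)^x = -3715/246, (nabla_X Y)^y = 19721/4512

E = 41/4, F = 0, G = 47/8 at the point
E_x = -2, E_y = 0, F_x = 11/4, F_y = 9, G_x = -27/2, G_y = 9/2
EG - F^2 = 1927/32;  g^inv = (32/1927) * [[47/8, 0], [0, 41/4]]
first-kind symbols [ij,l] = (1/2)(d_i g_jl + d_j g_il - d_l g_ij): [xx,x] = E_x/2 = -1, [xx,y] = F_x - E_y/2 = 11/4, [xy,x] = E_y/2 = 0, [xy,y] = G_x/2 = -27/4, [yy,x] = F_y - G_x/2 = 63/4, [yy,y] = G_y/2 = 9/4
Gamma^x_ij = (G*[ij,x] - F*[ij,y])/(EG - F^2), Gamma^y_ij = (E*[ij,y] - F*[ij,x])/(EG - F^2)
Gamma_xxx = -4/41, Gamma_xxy = 0, Gamma_xyy = 63/41, Gamma_yxx = 22/47, Gamma_yxy = -54/47, Gamma_yyy = 18/47
X = (3/4, -8/3), Y = (1/2, 19/8) at the point


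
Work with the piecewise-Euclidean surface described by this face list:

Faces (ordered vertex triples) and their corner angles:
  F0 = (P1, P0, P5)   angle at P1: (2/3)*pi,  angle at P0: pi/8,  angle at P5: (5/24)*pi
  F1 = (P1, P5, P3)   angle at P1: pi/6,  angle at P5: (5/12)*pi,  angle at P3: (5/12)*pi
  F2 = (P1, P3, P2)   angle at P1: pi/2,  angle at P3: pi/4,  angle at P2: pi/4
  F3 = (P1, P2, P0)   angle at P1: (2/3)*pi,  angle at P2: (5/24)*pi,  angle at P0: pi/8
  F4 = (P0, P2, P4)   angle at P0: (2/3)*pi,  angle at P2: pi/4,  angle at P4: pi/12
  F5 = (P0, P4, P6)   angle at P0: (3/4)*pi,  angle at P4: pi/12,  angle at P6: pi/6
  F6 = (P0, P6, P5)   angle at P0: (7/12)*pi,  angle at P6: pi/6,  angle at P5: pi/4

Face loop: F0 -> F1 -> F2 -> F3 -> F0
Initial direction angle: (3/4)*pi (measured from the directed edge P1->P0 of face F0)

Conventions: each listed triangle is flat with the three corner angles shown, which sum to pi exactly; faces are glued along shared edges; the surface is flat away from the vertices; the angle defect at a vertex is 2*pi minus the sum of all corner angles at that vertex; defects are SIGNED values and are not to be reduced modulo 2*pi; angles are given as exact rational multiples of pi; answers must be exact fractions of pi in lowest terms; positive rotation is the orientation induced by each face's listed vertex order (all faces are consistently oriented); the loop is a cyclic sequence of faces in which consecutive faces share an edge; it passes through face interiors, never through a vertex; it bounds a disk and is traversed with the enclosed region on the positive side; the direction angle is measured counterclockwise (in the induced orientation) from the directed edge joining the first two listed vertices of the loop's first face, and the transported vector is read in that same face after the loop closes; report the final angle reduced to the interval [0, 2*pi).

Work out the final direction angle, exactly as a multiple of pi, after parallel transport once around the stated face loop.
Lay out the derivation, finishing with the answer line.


enclosed vertex P1: corner angles sum to 2*pi, defect = 2*pi - 2*pi = 0
transport around the loop rotates by the sum of enclosed defects; add to the initial angle mod 2*pi
final angle = (3/4)*pi + 0 = (3/4)*pi (mod 2*pi)

Answer: final direction angle = (3/4)*pi


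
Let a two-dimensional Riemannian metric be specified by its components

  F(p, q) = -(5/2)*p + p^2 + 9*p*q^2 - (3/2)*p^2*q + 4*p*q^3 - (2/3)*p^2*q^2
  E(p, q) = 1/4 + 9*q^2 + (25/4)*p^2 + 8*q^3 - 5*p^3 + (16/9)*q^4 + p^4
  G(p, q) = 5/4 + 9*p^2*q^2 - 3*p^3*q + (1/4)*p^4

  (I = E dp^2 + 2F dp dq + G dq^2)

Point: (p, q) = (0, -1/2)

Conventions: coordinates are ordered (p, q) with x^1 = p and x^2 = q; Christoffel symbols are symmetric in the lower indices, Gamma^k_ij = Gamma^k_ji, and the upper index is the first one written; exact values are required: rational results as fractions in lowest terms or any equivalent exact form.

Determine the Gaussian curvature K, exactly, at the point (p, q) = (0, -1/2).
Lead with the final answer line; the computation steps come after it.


Answer: K = -2326/841

E = 29/18, F = 0, G = 5/4, EG - F^2 = 145/72 at the point
E_p = 0, E_q = -35/9, F_p = -3/4, F_q = 0, G_p = 0, G_q = 0
E_qq = -2/3, F_pq = -6, G_pp = 9/2
Using the Brioschi determinant formula for K from the metric derivatives:
M1 = [[-E_qq/2 + F_pq - G_pp/2, E_p/2, F_p - E_q/2], [F_q - G_p/2, E, F], [G_q/2, F, G]] = [[-95/12, 0, 43/36], [0, 29/18, 0], [0, 0, 5/4]]; det M1 = -13775/864
M2 = [[0, E_q/2, G_p/2], [E_q/2, E, F], [G_p/2, F, G]] = [[0, -35/18, 0], [-35/18, 29/18, 0], [0, 0, 5/4]]; det M2 = -6125/1296
det M1 - det M2 = -29075/2592; K = -29075/2592 / (145/72)^2 = -2326/841


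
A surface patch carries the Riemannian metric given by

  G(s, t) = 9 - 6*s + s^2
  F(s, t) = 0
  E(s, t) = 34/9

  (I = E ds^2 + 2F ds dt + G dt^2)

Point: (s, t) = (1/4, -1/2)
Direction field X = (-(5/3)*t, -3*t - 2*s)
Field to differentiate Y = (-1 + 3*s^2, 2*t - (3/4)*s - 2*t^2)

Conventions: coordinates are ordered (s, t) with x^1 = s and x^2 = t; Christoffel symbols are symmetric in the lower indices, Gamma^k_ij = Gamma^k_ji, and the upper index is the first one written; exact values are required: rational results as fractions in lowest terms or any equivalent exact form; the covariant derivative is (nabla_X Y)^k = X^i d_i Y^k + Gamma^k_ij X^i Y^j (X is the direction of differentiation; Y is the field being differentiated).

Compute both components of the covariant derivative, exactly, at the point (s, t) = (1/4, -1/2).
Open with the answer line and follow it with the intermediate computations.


Answer: (nabla_X Y)^s = 47/2176, (nabla_X Y)^t = 46/11

E = 34/9, F = 0, G = 121/16 at the point
E_s = 0, E_t = 0, F_s = 0, F_t = 0, G_s = -11/2, G_t = 0
EG - F^2 = 2057/72;  g^inv = (72/2057) * [[121/16, 0], [0, 34/9]]
first-kind symbols [ij,l] = (1/2)(d_i g_jl + d_j g_il - d_l g_ij): [ss,s] = E_s/2 = 0, [ss,t] = F_s - E_t/2 = 0, [st,s] = E_t/2 = 0, [st,t] = G_s/2 = -11/4, [tt,s] = F_t - G_s/2 = 11/4, [tt,t] = G_t/2 = 0
Gamma^s_ij = (G*[ij,s] - F*[ij,t])/(EG - F^2), Gamma^t_ij = (E*[ij,t] - F*[ij,s])/(EG - F^2)
Gamma_sss = 0, Gamma_sst = 0, Gamma_stt = 99/136, Gamma_tss = 0, Gamma_tst = -4/11, Gamma_ttt = 0
X = (5/6, 1), Y = (-13/16, -27/16) at the point


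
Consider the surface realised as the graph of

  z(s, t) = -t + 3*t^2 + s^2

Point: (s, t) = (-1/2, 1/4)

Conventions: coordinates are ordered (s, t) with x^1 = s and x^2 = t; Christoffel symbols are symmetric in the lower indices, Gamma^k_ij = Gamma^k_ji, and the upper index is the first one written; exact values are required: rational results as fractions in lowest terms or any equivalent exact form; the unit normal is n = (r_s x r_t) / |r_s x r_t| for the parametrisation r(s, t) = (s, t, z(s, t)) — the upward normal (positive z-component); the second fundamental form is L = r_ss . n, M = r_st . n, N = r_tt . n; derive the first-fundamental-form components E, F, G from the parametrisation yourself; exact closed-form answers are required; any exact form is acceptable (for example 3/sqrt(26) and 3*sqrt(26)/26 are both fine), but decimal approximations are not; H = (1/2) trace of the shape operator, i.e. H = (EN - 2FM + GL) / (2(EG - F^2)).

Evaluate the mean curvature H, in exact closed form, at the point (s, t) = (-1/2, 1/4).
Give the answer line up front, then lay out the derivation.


Answer: H = 58/27

z_s = -1, z_t = 1/2, z_ss = 2, z_st = 0, z_tt = 6
E = 2, F = -1/2, G = 5/4; answer radicand W^2 = 9/4
unnormalised second-form numerators: l = 2, m = 0, n = 6; L = l/sqrt(9/4), and similarly M = m/sqrt(W^2), N = n/sqrt(W^2)
H = (E*n - 2*F*m + G*l) / (2*(EG - F^2)*sqrt(W^2)); E*n - 2*F*m + G*l = 29/2, EG - F^2 = 9/4, so H = (29/9)/sqrt(9/4)


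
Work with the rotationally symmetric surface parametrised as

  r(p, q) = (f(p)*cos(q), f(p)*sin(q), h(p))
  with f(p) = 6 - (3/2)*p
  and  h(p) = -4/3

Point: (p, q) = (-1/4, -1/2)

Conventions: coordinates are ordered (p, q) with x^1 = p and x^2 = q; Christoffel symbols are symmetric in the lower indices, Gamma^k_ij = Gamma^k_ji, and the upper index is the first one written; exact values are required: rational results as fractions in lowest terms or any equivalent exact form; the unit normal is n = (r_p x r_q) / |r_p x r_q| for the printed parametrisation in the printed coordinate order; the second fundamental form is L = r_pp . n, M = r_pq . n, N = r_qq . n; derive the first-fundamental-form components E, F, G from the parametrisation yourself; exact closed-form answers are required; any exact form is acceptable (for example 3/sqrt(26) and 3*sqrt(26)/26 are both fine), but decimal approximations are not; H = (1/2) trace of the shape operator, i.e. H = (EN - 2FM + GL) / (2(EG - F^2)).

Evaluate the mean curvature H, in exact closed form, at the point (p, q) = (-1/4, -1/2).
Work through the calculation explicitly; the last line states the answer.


f = 51/8, f' = -3/2, f'' = 0, h' = 0, h'' = 0
E = 9/4, F = 0, G = 2601/64; answer radicand W^2 = 9/4
unnormalised second-form numerators: l = 0, m = 0, n = 0; L = l/sqrt(9/4), and similarly M = m/sqrt(W^2), N = n/sqrt(W^2)
H = (E*n - 2*F*m + G*l) / (2*(EG - F^2)*sqrt(W^2)); E*n - 2*F*m + G*l = 0, EG - F^2 = 23409/256, so H = (0)/sqrt(9/4)

Answer: H = 0


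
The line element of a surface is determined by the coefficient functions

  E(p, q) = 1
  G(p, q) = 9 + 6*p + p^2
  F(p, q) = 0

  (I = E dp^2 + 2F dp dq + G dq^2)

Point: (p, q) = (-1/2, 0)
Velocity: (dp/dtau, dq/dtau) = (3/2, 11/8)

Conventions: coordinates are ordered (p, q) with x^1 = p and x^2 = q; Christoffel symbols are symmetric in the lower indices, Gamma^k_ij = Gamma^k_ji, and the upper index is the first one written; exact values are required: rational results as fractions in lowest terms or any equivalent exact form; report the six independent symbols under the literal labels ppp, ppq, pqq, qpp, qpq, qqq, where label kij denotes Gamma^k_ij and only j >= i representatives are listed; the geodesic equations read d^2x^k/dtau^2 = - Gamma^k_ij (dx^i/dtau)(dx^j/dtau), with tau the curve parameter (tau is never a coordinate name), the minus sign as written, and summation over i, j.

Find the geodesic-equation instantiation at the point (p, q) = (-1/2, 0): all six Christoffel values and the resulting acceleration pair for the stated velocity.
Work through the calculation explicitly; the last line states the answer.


E = 1, F = 0, G = 25/4 at the point
E_p = 0, E_q = 0, F_p = 0, F_q = 0, G_p = 5, G_q = 0
EG - F^2 = 25/4;  g^inv = (4/25) * [[25/4, 0], [0, 1]]
first-kind symbols [ij,l] = (1/2)(d_i g_jl + d_j g_il - d_l g_ij): [pp,p] = E_p/2 = 0, [pp,q] = F_p - E_q/2 = 0, [pq,p] = E_q/2 = 0, [pq,q] = G_p/2 = 5/2, [qq,p] = F_q - G_p/2 = -5/2, [qq,q] = G_q/2 = 0
Gamma^p_ij = (G*[ij,p] - F*[ij,q])/(EG - F^2), Gamma^q_ij = (E*[ij,q] - F*[ij,p])/(EG - F^2)
Gamma_ppp = 0, Gamma_ppq = 0, Gamma_pqq = -5/2, Gamma_qpp = 0, Gamma_qpq = 2/5, Gamma_qqq = 0
d^2p/dtau^2 = -(Gamma_ppp*(3/2)^2 + 2*Gamma_ppq*(3/2)*(11/8) + Gamma_pqq*(11/8)^2) = 605/128
d^2q/dtau^2 = -(Gamma_qpp*(3/2)^2 + 2*Gamma_qpq*(3/2)*(11/8) + Gamma_qqq*(11/8)^2) = -33/20

Answer: Gamma_ppp = 0, Gamma_ppq = 0, Gamma_pqq = -5/2, Gamma_qpp = 0, Gamma_qpq = 2/5, Gamma_qqq = 0; accelerations (d^2p/dtau^2, d^2q/dtau^2) = (605/128, -33/20)


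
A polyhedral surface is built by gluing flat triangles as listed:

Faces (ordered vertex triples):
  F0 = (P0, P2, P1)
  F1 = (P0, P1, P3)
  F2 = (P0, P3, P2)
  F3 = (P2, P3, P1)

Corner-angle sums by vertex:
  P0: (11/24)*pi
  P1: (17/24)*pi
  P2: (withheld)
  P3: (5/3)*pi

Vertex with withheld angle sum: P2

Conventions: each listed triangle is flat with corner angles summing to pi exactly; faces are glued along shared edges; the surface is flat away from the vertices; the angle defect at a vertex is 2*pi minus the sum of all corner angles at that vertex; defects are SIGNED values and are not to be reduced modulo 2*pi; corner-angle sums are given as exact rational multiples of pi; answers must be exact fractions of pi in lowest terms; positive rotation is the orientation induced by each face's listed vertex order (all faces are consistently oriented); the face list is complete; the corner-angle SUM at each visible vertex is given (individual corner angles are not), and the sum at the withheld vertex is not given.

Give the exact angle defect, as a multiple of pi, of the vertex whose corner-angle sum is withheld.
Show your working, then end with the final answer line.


V = 4, E = 6, F = 4; chi = V - E + F = 2
Gauss-Bonnet: total defect = 2*pi*chi = 4*pi; visible defects sum to (19/6)*pi

Answer: defect(P2) = (5/6)*pi


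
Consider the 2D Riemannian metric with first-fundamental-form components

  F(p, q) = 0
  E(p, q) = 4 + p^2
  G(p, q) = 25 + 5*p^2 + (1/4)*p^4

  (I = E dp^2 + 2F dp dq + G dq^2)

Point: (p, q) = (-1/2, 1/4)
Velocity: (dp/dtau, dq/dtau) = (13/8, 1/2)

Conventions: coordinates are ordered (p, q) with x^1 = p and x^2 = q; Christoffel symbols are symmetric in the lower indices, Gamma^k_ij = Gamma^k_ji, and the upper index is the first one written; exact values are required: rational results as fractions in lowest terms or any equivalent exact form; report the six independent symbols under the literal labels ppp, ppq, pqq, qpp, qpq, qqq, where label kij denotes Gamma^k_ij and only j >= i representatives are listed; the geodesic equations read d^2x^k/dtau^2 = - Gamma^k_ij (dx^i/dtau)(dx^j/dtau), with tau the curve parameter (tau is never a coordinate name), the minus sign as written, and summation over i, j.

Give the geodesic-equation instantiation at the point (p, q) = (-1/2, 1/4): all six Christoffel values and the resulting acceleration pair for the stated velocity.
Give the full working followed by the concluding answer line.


E = 17/4, F = 0, G = 1681/64 at the point
E_p = -1, E_q = 0, F_p = 0, F_q = 0, G_p = -41/8, G_q = 0
EG - F^2 = 28577/256;  g^inv = (256/28577) * [[1681/64, 0], [0, 17/4]]
first-kind symbols [ij,l] = (1/2)(d_i g_jl + d_j g_il - d_l g_ij): [pp,p] = E_p/2 = -1/2, [pp,q] = F_p - E_q/2 = 0, [pq,p] = E_q/2 = 0, [pq,q] = G_p/2 = -41/16, [qq,p] = F_q - G_p/2 = 41/16, [qq,q] = G_q/2 = 0
Gamma^p_ij = (G*[ij,p] - F*[ij,q])/(EG - F^2), Gamma^q_ij = (E*[ij,q] - F*[ij,p])/(EG - F^2)
Gamma_ppp = -2/17, Gamma_ppq = 0, Gamma_pqq = 41/68, Gamma_qpp = 0, Gamma_qpq = -4/41, Gamma_qqq = 0
d^2p/dtau^2 = -(Gamma_ppp*(13/8)^2 + 2*Gamma_ppq*(13/8)*(1/2) + Gamma_pqq*(1/2)^2) = 87/544
d^2q/dtau^2 = -(Gamma_qpp*(13/8)^2 + 2*Gamma_qpq*(13/8)*(1/2) + Gamma_qqq*(1/2)^2) = 13/82

Answer: Gamma_ppp = -2/17, Gamma_ppq = 0, Gamma_pqq = 41/68, Gamma_qpp = 0, Gamma_qpq = -4/41, Gamma_qqq = 0; accelerations (d^2p/dtau^2, d^2q/dtau^2) = (87/544, 13/82)


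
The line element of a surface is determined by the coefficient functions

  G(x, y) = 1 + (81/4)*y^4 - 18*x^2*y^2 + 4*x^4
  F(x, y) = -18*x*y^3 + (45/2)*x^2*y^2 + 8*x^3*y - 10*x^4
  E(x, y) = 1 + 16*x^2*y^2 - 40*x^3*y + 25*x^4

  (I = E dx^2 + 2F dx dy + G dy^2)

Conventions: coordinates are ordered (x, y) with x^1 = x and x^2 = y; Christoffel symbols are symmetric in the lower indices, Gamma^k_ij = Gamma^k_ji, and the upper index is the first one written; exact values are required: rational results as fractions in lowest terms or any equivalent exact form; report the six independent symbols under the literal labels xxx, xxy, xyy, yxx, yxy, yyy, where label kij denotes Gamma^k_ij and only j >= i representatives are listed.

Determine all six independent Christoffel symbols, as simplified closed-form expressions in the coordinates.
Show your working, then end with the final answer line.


E = 1 + 16*x^2*y^2 - 40*x^3*y + 25*x^4; F = -18*x*y^3 + (45/2)*x^2*y^2 + 8*x^3*y - 10*x^4; G = 1 + (81/4)*y^4 - 18*x^2*y^2 + 4*x^4
Gamma^k_ij = (1/2) g^{kl} (d_i g_jl + d_j g_il - d_l g_ij), with g^inv = (1/(EG-F^2)) [[G, -F], [-F, E]]
first partials: E_x = 32*x*y^2 - 120*x^2*y + 100*x^3, E_y = 32*x^2*y - 40*x^3, F_x = -18*y^3 + 45*x*y^2 + 24*x^2*y - 40*x^3, F_y = -54*x*y^2 + 45*x^2*y + 8*x^3, G_x = -36*x*y^2 + 16*x^3, G_y = 81*y^3 - 36*x^2*y
D = EG - F^2 = 1 + (81/4)*y^4 - 2*x^2*y^2 - 40*x^3*y + 29*x^4
expanded: Gamma^x_xx = (G E_x - 2F F_x + F E_y)/(2D), Gamma^x_xy = (G E_y - F G_x)/(2D), Gamma^x_yy = (2G F_y - G G_x - F G_y)/(2D), Gamma^y_xx = (2E F_x - E E_y - F E_x)/(2D), Gamma^y_xy = (E G_x - F E_y)/(2D), Gamma^y_yy = (E G_y - 2F F_y + F G_x)/(2D); substitute and cancel common factors

Answer: Gamma_xxx = (200*x^3 - 240*x^2*y + 64*x*y^2)/(116*x^4 - 160*x^3*y - 8*x^2*y^2 + 81*y^4 + 4), Gamma_xxy = (-80*x^3 + 64*x^2*y)/(116*x^4 - 160*x^3*y - 8*x^2*y^2 + 81*y^4 + 4), Gamma_xyy = (180*x^2*y - 144*x*y^2)/(116*x^4 - 160*x^3*y - 8*x^2*y^2 + 81*y^4 + 4), Gamma_yxx = (-80*x^3 + 32*x^2*y + 180*x*y^2 - 72*y^3)/(116*x^4 - 160*x^3*y - 8*x^2*y^2 + 81*y^4 + 4), Gamma_yxy = (32*x^3 - 72*x*y^2)/(116*x^4 - 160*x^3*y - 8*x^2*y^2 + 81*y^4 + 4), Gamma_yyy = (-72*x^2*y + 162*y^3)/(116*x^4 - 160*x^3*y - 8*x^2*y^2 + 81*y^4 + 4)


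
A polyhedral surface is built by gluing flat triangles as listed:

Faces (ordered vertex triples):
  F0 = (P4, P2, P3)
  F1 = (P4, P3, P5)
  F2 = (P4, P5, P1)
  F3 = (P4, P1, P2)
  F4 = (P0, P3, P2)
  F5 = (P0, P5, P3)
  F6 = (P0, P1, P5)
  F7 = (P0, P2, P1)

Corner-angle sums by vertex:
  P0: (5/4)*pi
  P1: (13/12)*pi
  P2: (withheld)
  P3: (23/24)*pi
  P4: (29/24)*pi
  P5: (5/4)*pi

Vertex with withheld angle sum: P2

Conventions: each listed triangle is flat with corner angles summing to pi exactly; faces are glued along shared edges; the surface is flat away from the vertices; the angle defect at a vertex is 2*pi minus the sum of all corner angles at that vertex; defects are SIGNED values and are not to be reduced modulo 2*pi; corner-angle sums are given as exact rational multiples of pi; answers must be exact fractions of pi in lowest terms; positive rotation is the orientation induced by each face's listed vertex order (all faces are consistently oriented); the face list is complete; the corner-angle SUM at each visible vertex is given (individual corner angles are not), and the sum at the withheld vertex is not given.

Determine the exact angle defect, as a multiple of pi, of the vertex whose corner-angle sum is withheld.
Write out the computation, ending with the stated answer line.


V = 6, E = 12, F = 8; chi = V - E + F = 2
Gauss-Bonnet: total defect = 2*pi*chi = 4*pi; visible defects sum to (17/4)*pi

Answer: defect(P2) = -pi/4


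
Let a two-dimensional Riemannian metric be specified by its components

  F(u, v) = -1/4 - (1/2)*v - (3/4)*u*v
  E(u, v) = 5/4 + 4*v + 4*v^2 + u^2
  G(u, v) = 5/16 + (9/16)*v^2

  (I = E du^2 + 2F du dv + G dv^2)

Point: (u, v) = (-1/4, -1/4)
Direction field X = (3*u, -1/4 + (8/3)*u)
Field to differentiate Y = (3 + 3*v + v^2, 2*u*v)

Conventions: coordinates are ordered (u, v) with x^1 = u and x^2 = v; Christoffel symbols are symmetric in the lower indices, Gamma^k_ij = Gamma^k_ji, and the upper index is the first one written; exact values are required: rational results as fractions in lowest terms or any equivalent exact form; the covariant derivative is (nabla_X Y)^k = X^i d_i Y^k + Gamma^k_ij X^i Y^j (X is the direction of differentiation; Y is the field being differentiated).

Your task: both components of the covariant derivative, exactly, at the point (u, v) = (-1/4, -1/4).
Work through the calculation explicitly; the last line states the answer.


E = 9/16, F = -11/64, G = 89/256 at the point
E_u = -1/2, E_v = 2, F_u = 3/16, F_v = -5/16, G_u = 0, G_v = -9/32
EG - F^2 = 85/512;  g^inv = (512/85) * [[89/256, 11/64], [11/64, 9/16]]
first-kind symbols [ij,l] = (1/2)(d_i g_jl + d_j g_il - d_l g_ij): [uu,u] = E_u/2 = -1/4, [uu,v] = F_u - E_v/2 = -13/16, [uv,u] = E_v/2 = 1, [uv,v] = G_u/2 = 0, [vv,u] = F_v - G_u/2 = -5/16, [vv,v] = G_v/2 = -9/64
Gamma^u_ij = (G*[ij,u] - F*[ij,v])/(EG - F^2), Gamma^v_ij = (E*[ij,v] - F*[ij,u])/(EG - F^2)
Gamma_uuu = -116/85, Gamma_uuv = 178/85, Gamma_uvv = -4/5, Gamma_vuu = -256/85, Gamma_vuv = 88/85, Gamma_vvv = -4/5
X = (-3/4, -11/12), Y = (37/16, 1/8) at the point

Answer: (nabla_X Y)^u = -36463/8160, (nabla_X Y)^v = 1967/510


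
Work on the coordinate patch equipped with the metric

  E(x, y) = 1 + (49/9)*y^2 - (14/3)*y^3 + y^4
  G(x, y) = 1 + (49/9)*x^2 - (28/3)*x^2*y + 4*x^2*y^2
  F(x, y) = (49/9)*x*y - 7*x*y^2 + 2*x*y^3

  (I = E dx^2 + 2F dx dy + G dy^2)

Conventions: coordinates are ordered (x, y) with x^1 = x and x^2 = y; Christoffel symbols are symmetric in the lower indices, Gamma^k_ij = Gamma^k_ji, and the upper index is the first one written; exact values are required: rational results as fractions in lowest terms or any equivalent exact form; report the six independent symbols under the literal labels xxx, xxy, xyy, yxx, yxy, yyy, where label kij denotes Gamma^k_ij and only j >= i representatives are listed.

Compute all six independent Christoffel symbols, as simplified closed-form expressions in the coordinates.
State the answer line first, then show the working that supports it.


Answer: Gamma_xxx = 0, Gamma_xxy = (18*y^3 - 63*y^2 + 49*y)/(36*x^2*y^2 - 84*x^2*y + 49*x^2 + 9*y^4 - 42*y^3 + 49*y^2 + 9), Gamma_xyy = (18*x*y^2 - 42*x*y)/(36*x^2*y^2 - 84*x^2*y + 49*x^2 + 9*y^4 - 42*y^3 + 49*y^2 + 9), Gamma_yxx = 0, Gamma_yxy = (36*x*y^2 - 84*x*y + 49*x)/(36*x^2*y^2 - 84*x^2*y + 49*x^2 + 9*y^4 - 42*y^3 + 49*y^2 + 9), Gamma_yyy = (36*x^2*y - 42*x^2)/(36*x^2*y^2 - 84*x^2*y + 49*x^2 + 9*y^4 - 42*y^3 + 49*y^2 + 9)

E = 1 + (49/9)*y^2 - (14/3)*y^3 + y^4; F = (49/9)*x*y - 7*x*y^2 + 2*x*y^3; G = 1 + (49/9)*x^2 - (28/3)*x^2*y + 4*x^2*y^2
Gamma^k_ij = (1/2) g^{kl} (d_i g_jl + d_j g_il - d_l g_ij), with g^inv = (1/(EG-F^2)) [[G, -F], [-F, E]]
first partials: E_x = 0, E_y = (98/9)*y - 14*y^2 + 4*y^3, F_x = (49/9)*y - 7*y^2 + 2*y^3, F_y = (49/9)*x - 14*x*y + 6*x*y^2, G_x = (98/9)*x - (56/3)*x*y + 8*x*y^2, G_y = -(28/3)*x^2 + 8*x^2*y
D = EG - F^2 = 1 + (49/9)*y^2 + (49/9)*x^2 - (14/3)*y^3 - (28/3)*x^2*y + y^4 + 4*x^2*y^2
expanded: Gamma^x_xx = (G E_x - 2F F_x + F E_y)/(2D), Gamma^x_xy = (G E_y - F G_x)/(2D), Gamma^x_yy = (2G F_y - G G_x - F G_y)/(2D), Gamma^y_xx = (2E F_x - E E_y - F E_x)/(2D), Gamma^y_xy = (E G_x - F E_y)/(2D), Gamma^y_yy = (E G_y - 2F F_y + F G_x)/(2D); substitute and cancel common factors


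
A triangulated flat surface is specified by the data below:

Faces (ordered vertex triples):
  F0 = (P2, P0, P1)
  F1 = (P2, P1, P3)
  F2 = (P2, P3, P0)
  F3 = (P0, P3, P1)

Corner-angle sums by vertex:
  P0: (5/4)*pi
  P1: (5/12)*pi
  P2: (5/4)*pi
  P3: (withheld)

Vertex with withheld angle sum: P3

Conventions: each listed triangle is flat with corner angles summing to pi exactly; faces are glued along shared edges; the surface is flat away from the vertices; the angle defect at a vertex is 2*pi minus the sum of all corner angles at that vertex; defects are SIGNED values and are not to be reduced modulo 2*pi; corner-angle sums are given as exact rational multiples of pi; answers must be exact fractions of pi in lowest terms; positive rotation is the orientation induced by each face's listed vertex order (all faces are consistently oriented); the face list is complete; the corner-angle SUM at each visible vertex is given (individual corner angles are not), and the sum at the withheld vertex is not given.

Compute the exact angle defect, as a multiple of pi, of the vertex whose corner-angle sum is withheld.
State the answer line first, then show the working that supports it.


Answer: defect(P3) = (11/12)*pi

V = 4, E = 6, F = 4; chi = V - E + F = 2
Gauss-Bonnet: total defect = 2*pi*chi = 4*pi; visible defects sum to (37/12)*pi


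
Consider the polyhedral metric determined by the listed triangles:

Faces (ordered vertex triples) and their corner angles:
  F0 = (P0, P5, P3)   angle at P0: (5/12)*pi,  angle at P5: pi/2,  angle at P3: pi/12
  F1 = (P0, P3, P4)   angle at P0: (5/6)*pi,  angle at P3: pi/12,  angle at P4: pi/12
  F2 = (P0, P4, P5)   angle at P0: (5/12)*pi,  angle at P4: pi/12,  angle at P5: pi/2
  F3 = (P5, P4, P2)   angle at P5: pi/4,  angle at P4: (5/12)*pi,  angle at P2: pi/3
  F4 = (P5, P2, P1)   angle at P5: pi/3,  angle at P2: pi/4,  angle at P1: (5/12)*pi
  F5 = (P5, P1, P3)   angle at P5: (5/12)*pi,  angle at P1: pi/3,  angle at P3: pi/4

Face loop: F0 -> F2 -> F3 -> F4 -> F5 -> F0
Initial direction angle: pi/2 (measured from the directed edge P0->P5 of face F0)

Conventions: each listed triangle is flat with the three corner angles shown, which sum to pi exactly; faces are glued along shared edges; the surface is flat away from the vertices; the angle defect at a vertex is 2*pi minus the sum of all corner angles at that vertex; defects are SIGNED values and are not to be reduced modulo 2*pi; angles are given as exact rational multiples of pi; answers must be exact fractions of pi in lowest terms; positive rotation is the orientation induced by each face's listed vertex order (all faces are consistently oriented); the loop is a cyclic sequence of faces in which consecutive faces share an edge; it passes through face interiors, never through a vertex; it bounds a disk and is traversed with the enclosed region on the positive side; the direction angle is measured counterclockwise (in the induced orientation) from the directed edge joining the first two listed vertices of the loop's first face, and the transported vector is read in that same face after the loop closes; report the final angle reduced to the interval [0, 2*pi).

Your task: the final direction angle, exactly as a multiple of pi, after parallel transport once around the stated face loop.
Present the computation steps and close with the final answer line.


enclosed vertex P5: corner angles sum to 2*pi, defect = 2*pi - 2*pi = 0
the rotation equals the total enclosed defect, so the final angle is initial + defects (mod 2*pi)
final angle = pi/2 + 0 = pi/2 (mod 2*pi)

Answer: final direction angle = pi/2
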